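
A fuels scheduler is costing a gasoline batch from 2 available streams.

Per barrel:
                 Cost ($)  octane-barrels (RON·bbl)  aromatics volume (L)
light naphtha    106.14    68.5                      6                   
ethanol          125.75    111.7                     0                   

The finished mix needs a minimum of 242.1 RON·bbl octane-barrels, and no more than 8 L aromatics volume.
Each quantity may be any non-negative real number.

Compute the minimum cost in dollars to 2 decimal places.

$272.55

Treat it as an LP. Let x1 = barrels of light naphtha, x2 = barrels of ethanol.
Minimise 106.14x1 + 125.75x2 subject to:
  68.5x1 + 111.7x2 ≥ 242.1   (octane-barrels)
  6x1 ≤ 8   (aromatics volume)
  x1, x2 ≥ 0.
The minimum-cost mix takes nothing from light naphtha — only ethanol. The octane-barrels requirement is met with equality.
Solving gives x2 = 2.1674.
Objective = 125.75·2.1674 = 272.5506.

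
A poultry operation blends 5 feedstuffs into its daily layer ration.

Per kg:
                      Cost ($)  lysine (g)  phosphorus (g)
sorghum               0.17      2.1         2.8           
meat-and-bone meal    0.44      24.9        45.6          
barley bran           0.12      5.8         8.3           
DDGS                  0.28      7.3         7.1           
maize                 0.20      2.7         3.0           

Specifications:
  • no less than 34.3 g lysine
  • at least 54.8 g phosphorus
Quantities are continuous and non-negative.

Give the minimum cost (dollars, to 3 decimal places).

$0.606

This is a linear program. Let x1 = kg of sorghum, x2 = kg of meat-and-bone meal, x3 = kg of barley bran, x4 = kg of DDGS, x5 = kg of maize.
Minimise 0.17x1 + 0.44x2 + 0.12x3 + 0.28x4 + 0.2x5 s.t.:
  2.1x1 + 24.9x2 + 5.8x3 + 7.3x4 + 2.7x5 ≥ 34.3   (lysine)
  2.8x1 + 45.6x2 + 8.3x3 + 7.1x4 + 3x5 ≥ 54.8   (phosphorus)
  x1, x2, x3, x4, x5 ≥ 0.
The cheapest feasible vertex uses only meat-and-bone meal; sorghum, barley bran, DDGS, maize are not used. The lysine requirement is met with equality.
Optimal quantities: meat-and-bone meal = 1.378 kg.
Total cost: 0.44·1.378 = 0.60632.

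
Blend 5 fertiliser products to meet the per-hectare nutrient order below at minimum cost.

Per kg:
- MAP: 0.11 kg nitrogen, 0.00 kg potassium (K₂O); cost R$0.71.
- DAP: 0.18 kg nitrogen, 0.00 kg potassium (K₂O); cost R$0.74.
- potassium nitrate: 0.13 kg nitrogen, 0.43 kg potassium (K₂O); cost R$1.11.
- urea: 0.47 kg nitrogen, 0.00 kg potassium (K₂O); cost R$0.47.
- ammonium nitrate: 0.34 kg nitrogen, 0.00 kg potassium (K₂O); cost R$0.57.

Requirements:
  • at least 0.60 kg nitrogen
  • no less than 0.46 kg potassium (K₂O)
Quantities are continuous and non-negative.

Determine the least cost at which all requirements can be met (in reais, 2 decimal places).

Let x1 = kg of MAP, x2 = kg of DAP, x3 = kg of potassium nitrate, x4 = kg of urea, x5 = kg of ammonium nitrate.
min 0.71x1 + 0.74x2 + 1.11x3 + 0.47x4 + 0.57x5 with:
  0.11x1 + 0.18x2 + 0.13x3 + 0.47x4 + 0.34x5 ≥ 0.6   (nitrogen)
  0.43x3 ≥ 0.46   (potassium (K₂O))
  x1, x2, x3, x4, x5 ≥ 0.
The cheapest feasible vertex uses only potassium nitrate, urea; MAP, DAP, ammonium nitrate are not used. There the nitrogen and potassium (K₂O) constraints are tight.
That vertex is x3 = 1.07, x4 = 0.9807.
Total cost: 1.11·1.07 + 0.47·0.9807 = 1.6486.

R$1.65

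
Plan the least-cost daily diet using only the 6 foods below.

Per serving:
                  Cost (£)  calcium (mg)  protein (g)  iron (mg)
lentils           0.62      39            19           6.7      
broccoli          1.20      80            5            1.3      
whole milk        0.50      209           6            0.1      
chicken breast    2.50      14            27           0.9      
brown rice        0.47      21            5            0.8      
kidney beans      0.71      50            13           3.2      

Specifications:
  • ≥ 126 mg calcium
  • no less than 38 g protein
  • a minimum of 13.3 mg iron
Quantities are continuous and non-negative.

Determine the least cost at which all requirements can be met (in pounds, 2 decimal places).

£1.35

Let x1 = servings of lentils, x2 = servings of broccoli, x3 = servings of whole milk, x4 = servings of chicken breast, x5 = servings of brown rice, x6 = servings of kidney beans.
Minimize 0.62x1 + 1.2x2 + 0.5x3 + 2.5x4 + 0.47x5 + 0.71x6 subject to:
  39x1 + 80x2 + 209x3 + 14x4 + 21x5 + 50x6 ≥ 126   (calcium)
  19x1 + 5x2 + 6x3 + 27x4 + 5x5 + 13x6 ≥ 38   (protein)
  6.7x1 + 1.3x2 + 0.1x3 + 0.9x4 + 0.8x5 + 3.2x6 ≥ 13.3   (iron)
  x1, x2, x3, x4, x5, x6 ≥ 0.
The optimal basis is {lentils, whole milk}; broccoli, chicken breast, brown rice, kidney beans drop out. The calcium and iron requirements are met with equality.
Solving gives x1 = 1.982, x3 = 0.2331.
Hence cost = 0.62·1.982 + 0.5·0.2331 = £1.3454.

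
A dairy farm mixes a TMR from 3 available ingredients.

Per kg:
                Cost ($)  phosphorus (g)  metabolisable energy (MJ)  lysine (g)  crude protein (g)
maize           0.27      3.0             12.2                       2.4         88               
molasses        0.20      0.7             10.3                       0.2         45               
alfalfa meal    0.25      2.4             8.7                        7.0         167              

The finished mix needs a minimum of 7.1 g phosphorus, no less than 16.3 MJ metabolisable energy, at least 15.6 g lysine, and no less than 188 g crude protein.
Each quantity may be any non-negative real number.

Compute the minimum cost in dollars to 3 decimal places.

$0.705

Set it up as a linear program. Let x1 = kg of maize, x2 = kg of molasses, x3 = kg of alfalfa meal.
min 0.27x1 + 0.2x2 + 0.25x3 with:
  3x1 + 0.7x2 + 2.4x3 ≥ 7.1   (phosphorus)
  12.2x1 + 10.3x2 + 8.7x3 ≥ 16.3   (metabolisable energy)
  2.4x1 + 0.2x2 + 7x3 ≥ 15.6   (lysine)
  88x1 + 45x2 + 167x3 ≥ 188   (crude protein)
  x1, x2, x3 ≥ 0.
The optimal basis is {maize, alfalfa meal}; molasses drops out. Binding constraints: phosphorus and lysine.
That vertex is x1 = 0.8045, x3 = 1.953.
Cost = 0.27·0.8045 + 0.25·1.953 = 0.70547.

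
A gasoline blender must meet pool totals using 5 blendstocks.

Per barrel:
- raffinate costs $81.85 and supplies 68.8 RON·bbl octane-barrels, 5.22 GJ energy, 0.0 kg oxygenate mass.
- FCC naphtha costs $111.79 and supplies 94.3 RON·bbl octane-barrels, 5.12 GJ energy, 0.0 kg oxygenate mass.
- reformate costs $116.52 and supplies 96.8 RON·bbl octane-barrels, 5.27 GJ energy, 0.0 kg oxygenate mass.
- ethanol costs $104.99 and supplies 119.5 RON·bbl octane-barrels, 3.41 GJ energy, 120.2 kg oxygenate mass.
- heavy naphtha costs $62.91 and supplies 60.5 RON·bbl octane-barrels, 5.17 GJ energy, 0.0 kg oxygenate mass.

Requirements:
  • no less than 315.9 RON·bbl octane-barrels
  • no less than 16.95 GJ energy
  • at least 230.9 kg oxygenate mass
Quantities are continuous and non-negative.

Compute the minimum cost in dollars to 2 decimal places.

$328.23

This is a linear program. Let x1 = barrels of raffinate, x2 = barrels of FCC naphtha, x3 = barrels of reformate, x4 = barrels of ethanol, x5 = barrels of heavy naphtha.
Minimise 81.85x1 + 111.79x2 + 116.52x3 + 104.99x4 + 62.91x5 subject to:
  68.8x1 + 94.3x2 + 96.8x3 + 119.5x4 + 60.5x5 ≥ 315.9   (octane-barrels)
  5.22x1 + 5.12x2 + 5.27x3 + 3.41x4 + 5.17x5 ≥ 16.95   (energy)
  120.2x4 ≥ 230.9   (oxygenate mass)
  x1, x2, x3, x4, x5 ≥ 0.
The minimum-cost mix takes nothing from raffinate, FCC naphtha, reformate — only ethanol, heavy naphtha. Binding constraints: energy and oxygenate mass.
So ethanol = 1.921 barrels, heavy naphtha = 2.0115 barrels.
Objective = 104.99·1.921 + 62.91·2.0115 = 328.2293.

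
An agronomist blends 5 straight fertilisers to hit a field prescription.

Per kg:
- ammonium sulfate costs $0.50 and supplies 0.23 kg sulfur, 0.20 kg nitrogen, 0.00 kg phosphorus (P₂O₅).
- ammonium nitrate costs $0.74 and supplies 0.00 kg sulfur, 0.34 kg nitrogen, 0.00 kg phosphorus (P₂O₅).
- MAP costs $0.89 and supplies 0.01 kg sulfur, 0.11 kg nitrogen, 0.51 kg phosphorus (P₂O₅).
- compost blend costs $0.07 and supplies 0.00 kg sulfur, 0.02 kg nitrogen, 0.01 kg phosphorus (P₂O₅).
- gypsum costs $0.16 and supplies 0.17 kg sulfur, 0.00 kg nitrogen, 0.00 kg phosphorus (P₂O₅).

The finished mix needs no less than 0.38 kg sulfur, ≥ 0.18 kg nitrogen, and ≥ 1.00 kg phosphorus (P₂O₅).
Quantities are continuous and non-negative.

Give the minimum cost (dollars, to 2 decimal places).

$2.08

Let x1 = kg of ammonium sulfate, x2 = kg of ammonium nitrate, x3 = kg of MAP, x4 = kg of compost blend, x5 = kg of gypsum.
Minimise 0.5x1 + 0.74x2 + 0.89x3 + 0.07x4 + 0.16x5 subject to:
  0.23x1 + 0.01x3 + 0.17x5 ≥ 0.38   (sulfur)
  0.2x1 + 0.34x2 + 0.11x3 + 0.02x4 ≥ 0.18   (nitrogen)
  0.51x3 + 0.01x4 ≥ 1   (phosphorus (P₂O₅))
  x1, x2, x3, x4, x5 ≥ 0.
The minimum-cost mix takes nothing from ammonium sulfate, ammonium nitrate, compost blend — only MAP, gypsum. Binding constraints: sulfur and phosphorus (P₂O₅).
Solving gives x3 = 1.961, x5 = 2.12.
Hence cost = 0.89·1.961 + 0.16·2.12 = $2.0845.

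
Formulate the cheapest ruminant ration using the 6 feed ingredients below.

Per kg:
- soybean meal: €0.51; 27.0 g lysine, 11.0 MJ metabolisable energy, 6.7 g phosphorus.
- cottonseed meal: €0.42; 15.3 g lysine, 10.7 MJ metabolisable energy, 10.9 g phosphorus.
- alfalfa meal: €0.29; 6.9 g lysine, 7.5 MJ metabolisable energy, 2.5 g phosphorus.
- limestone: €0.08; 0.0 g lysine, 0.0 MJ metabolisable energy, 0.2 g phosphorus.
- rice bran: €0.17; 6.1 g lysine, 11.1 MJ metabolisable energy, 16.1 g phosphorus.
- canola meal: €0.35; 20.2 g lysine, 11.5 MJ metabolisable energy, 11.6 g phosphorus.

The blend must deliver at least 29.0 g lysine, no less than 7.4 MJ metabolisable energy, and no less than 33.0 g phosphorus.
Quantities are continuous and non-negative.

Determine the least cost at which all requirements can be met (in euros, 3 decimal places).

Let x1 = kg of soybean meal, x2 = kg of cottonseed meal, x3 = kg of alfalfa meal, x4 = kg of limestone, x5 = kg of rice bran, x6 = kg of canola meal.
Minimise 0.51x1 + 0.42x2 + 0.29x3 + 0.08x4 + 0.17x5 + 0.35x6 s.t.:
  27x1 + 15.3x2 + 6.9x3 + 6.1x5 + 20.2x6 ≥ 29   (lysine)
  11x1 + 10.7x2 + 7.5x3 + 11.1x5 + 11.5x6 ≥ 7.4   (metabolisable energy)
  6.7x1 + 10.9x2 + 2.5x3 + 0.2x4 + 16.1x5 + 11.6x6 ≥ 33   (phosphorus)
  x1, x2, x3, x4, x5, x6 ≥ 0.
The minimum-cost mix takes nothing from soybean meal, cottonseed meal, alfalfa meal, limestone — only rice bran, canola meal. Binding constraints: lysine and phosphorus.
That vertex is x5 = 1.298, x6 = 1.044.
Objective = 0.17·1.298 + 0.35·1.044 = 0.58606.

€0.586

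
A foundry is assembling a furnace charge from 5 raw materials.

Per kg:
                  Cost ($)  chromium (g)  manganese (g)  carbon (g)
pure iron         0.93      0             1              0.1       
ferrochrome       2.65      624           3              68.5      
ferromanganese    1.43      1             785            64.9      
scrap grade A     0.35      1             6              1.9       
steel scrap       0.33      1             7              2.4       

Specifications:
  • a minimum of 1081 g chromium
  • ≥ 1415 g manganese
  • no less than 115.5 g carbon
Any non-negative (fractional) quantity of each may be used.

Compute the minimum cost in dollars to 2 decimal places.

$7.15

Let x1 = kg of pure iron, x2 = kg of ferrochrome, x3 = kg of ferromanganese, x4 = kg of scrap grade A, x5 = kg of steel scrap.
Minimise 0.93x1 + 2.65x2 + 1.43x3 + 0.35x4 + 0.33x5 with:
  624x2 + 1x3 + 1x4 + 1x5 ≥ 1081   (chromium)
  1x1 + 3x2 + 785x3 + 6x4 + 7x5 ≥ 1415   (manganese)
  0.1x1 + 68.5x2 + 64.9x3 + 1.9x4 + 2.4x5 ≥ 115.5   (carbon)
  x1, x2, x3, x4, x5 ≥ 0.
The minimum-cost mix takes nothing from pure iron, scrap grade A, steel scrap — only ferrochrome, ferromanganese. There the chromium and manganese constraints are tight.
So ferrochrome = 1.729 kg, ferromanganese = 1.796 kg.
Total cost: 2.65·1.729 + 1.43·1.796 = 7.1501.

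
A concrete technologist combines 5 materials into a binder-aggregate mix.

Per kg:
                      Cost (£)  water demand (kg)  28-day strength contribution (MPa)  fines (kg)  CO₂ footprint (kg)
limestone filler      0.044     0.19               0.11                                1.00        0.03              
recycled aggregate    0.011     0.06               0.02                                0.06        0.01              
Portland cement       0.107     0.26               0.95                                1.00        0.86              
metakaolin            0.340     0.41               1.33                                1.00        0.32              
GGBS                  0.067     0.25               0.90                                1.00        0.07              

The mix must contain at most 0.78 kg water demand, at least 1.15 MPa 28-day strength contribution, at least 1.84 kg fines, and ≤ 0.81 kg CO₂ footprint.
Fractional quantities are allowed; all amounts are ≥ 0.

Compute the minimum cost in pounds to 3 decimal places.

£0.109

This is a linear program. Let x1 = kg of limestone filler, x2 = kg of recycled aggregate, x3 = kg of Portland cement, x4 = kg of metakaolin, x5 = kg of GGBS.
Minimize 0.044x1 + 0.011x2 + 0.107x3 + 0.34x4 + 0.067x5 s.t.:
  0.19x1 + 0.06x2 + 0.26x3 + 0.41x4 + 0.25x5 ≤ 0.78   (water demand)
  0.11x1 + 0.02x2 + 0.95x3 + 1.33x4 + 0.9x5 ≥ 1.15   (28-day strength contribution)
  1x1 + 0.06x2 + 1x3 + 1x4 + 1x5 ≥ 1.84   (fines)
  0.03x1 + 0.01x2 + 0.86x3 + 0.32x4 + 0.07x5 ≤ 0.81   (CO₂ footprint)
  x1, x2, x3, x4, x5 ≥ 0.
The optimal basis is {limestone filler, GGBS}; recycled aggregate, Portland cement, metakaolin drop out. There the 28-day strength contribution and fines constraints are tight.
So limestone filler = 0.6405 kg, GGBS = 1.199 kg.
Objective = 0.044·0.6405 + 0.067·1.199 = 0.10852.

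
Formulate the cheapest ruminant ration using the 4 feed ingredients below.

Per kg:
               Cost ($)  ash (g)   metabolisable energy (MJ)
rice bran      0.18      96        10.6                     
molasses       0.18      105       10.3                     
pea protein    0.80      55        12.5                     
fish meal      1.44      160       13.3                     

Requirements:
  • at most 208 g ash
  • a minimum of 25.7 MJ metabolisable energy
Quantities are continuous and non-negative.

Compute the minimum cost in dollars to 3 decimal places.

Let x1 = kg of rice bran, x2 = kg of molasses, x3 = kg of pea protein, x4 = kg of fish meal.
Minimize 0.18x1 + 0.18x2 + 0.8x3 + 1.44x4 with:
  96x1 + 105x2 + 55x3 + 160x4 ≤ 208   (ash)
  10.6x1 + 10.3x2 + 12.5x3 + 13.3x4 ≥ 25.7   (metabolisable energy)
  x1, x2, x3, x4 ≥ 0.
The minimum-cost mix takes nothing from molasses, fish meal — only rice bran, pea protein. There the ash and metabolisable energy constraints are tight.
That vertex is x1 = 1.923, x3 = 0.4253.
Cost = 0.18·1.923 + 0.8·0.4253 = 0.68638.

$0.686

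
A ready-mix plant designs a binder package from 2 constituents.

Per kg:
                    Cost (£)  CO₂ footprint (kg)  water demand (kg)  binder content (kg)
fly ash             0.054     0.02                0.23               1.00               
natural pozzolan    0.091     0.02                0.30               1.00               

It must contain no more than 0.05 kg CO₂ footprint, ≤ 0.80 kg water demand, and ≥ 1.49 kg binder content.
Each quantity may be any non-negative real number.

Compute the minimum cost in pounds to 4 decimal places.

This is a linear program. Let x1 = kg of fly ash, x2 = kg of natural pozzolan.
Minimise 0.054x1 + 0.091x2 with:
  0.02x1 + 0.02x2 ≤ 0.05   (CO₂ footprint)
  0.23x1 + 0.3x2 ≤ 0.8   (water demand)
  1x1 + 1x2 ≥ 1.49   (binder content)
  x1, x2 ≥ 0.
The optimal basis is {fly ash}; natural pozzolan drops out. There the binder content constraint is tight.
Solving gives x1 = 1.49.
Cost = 0.054·1.49 = 0.080460.

£0.0805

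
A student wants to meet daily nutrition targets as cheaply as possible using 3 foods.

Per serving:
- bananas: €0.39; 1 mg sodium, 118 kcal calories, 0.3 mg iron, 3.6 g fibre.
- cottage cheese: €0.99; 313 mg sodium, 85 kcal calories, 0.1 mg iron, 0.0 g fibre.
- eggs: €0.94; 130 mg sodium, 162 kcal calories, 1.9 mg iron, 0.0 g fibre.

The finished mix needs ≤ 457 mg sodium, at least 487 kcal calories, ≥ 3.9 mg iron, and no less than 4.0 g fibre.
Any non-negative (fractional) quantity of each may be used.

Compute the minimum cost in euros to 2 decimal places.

Let x1 = servings of bananas, x2 = servings of cottage cheese, x3 = servings of eggs.
Minimize 0.39x1 + 0.99x2 + 0.94x3 s.t.:
  1x1 + 313x2 + 130x3 ≤ 457   (sodium)
  118x1 + 85x2 + 162x3 ≥ 487   (calories)
  0.3x1 + 0.1x2 + 1.9x3 ≥ 3.9   (iron)
  3.6x1 ≥ 4   (fibre)
  x1, x2, x3 ≥ 0.
The optimal basis is {bananas, eggs}; cottage cheese drops out. The calories and iron requirements are met with equality.
Solving gives x1 = 1.671, x3 = 1.789.
Cost = 0.39·1.671 + 0.94·1.789 = 2.3334.

€2.33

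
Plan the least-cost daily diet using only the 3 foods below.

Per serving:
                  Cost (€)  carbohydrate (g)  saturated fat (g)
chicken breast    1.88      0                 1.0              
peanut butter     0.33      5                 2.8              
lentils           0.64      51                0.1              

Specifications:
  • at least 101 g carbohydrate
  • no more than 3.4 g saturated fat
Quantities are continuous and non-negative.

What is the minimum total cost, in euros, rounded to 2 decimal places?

This is a linear program. Let x1 = servings of chicken breast, x2 = servings of peanut butter, x3 = servings of lentils.
Minimise 1.88x1 + 0.33x2 + 0.64x3 subject to:
  5x2 + 51x3 ≥ 101   (carbohydrate)
  1x1 + 2.8x2 + 0.1x3 ≤ 3.4   (saturated fat)
  x1, x2, x3 ≥ 0.
The cheapest feasible vertex uses only lentils; chicken breast, peanut butter are not used. Binding constraint: carbohydrate.
Solving gives x3 = 1.98.
Hence cost = 0.64·1.98 = €1.2672.

€1.27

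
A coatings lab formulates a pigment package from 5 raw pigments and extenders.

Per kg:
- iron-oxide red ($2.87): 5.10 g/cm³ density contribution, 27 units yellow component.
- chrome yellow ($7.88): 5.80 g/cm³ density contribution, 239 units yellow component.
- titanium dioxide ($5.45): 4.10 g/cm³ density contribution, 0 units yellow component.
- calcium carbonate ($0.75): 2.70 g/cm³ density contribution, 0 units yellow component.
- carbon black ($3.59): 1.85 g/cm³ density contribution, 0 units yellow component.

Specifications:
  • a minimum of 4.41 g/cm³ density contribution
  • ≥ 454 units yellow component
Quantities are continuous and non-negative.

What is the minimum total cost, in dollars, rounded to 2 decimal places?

Set it up as a linear program. Let x1 = kg of iron-oxide red, x2 = kg of chrome yellow, x3 = kg of titanium dioxide, x4 = kg of calcium carbonate, x5 = kg of carbon black.
Minimise 2.87x1 + 7.88x2 + 5.45x3 + 0.75x4 + 3.59x5 subject to:
  5.1x1 + 5.8x2 + 4.1x3 + 2.7x4 + 1.85x5 ≥ 4.41   (density contribution)
  27x1 + 239x2 ≥ 454   (yellow component)
  x1, x2, x3, x4, x5 ≥ 0.
The minimum-cost mix takes nothing from iron-oxide red, titanium dioxide, calcium carbonate, carbon black — only chrome yellow. There the yellow component constraint is tight.
So chrome yellow = 1.9 kg.
Hence cost = 7.88·1.9 = $14.9720.

$14.97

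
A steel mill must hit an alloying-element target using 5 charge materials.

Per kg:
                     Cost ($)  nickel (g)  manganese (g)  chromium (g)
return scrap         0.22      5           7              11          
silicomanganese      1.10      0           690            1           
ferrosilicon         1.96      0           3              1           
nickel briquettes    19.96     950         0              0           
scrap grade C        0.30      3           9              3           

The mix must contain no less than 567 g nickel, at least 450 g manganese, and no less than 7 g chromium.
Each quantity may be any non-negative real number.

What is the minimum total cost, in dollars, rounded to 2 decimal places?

$12.69

Set it up as a linear program. Let x1 = kg of return scrap, x2 = kg of silicomanganese, x3 = kg of ferrosilicon, x4 = kg of nickel briquettes, x5 = kg of scrap grade C.
min 0.22x1 + 1.1x2 + 1.96x3 + 19.96x4 + 0.3x5 s.t.:
  5x1 + 950x4 + 3x5 ≥ 567   (nickel)
  7x1 + 690x2 + 3x3 + 9x5 ≥ 450   (manganese)
  11x1 + 1x2 + 1x3 + 3x5 ≥ 7   (chromium)
  x1, x2, x3, x4, x5 ≥ 0.
The cheapest feasible vertex uses only return scrap, silicomanganese, nickel briquettes; ferrosilicon, scrap grade C are not used. Binding constraints: nickel, manganese, chromium.
That vertex is x1 = 0.5776, x2 = 0.6463, x4 = 0.5938.
Hence cost = 0.22·0.5776 + 1.1·0.6463 + 19.96·0.5938 = $12.6903.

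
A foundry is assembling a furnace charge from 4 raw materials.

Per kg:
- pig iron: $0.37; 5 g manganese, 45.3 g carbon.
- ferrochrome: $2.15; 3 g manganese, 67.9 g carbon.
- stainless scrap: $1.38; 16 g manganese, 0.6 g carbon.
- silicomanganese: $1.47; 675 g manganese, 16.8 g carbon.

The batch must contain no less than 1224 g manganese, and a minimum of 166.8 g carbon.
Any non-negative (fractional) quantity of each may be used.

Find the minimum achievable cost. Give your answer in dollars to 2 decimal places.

Set it up as a linear program. Let x1 = kg of pig iron, x2 = kg of ferrochrome, x3 = kg of stainless scrap, x4 = kg of silicomanganese.
min 0.37x1 + 2.15x2 + 1.38x3 + 1.47x4 s.t.:
  5x1 + 3x2 + 16x3 + 675x4 ≥ 1224   (manganese)
  45.3x1 + 67.9x2 + 0.6x3 + 16.8x4 ≥ 166.8   (carbon)
  x1, x2, x3, x4 ≥ 0.
The optimal basis is {pig iron, silicomanganese}; ferrochrome, stainless scrap drop out. Binding constraints: manganese and carbon.
So pig iron = 3.018 kg, silicomanganese = 1.791 kg.
Cost = 0.37·3.018 + 1.47·1.791 = 3.7494.

$3.75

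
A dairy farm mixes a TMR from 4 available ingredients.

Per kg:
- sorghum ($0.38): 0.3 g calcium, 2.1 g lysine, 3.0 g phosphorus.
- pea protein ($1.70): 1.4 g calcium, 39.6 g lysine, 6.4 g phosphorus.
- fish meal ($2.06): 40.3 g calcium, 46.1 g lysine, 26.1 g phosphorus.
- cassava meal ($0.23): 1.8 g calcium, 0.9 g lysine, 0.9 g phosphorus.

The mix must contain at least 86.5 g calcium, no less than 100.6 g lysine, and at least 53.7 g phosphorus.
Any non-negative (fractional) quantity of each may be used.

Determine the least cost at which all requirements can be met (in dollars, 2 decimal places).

Let x1 = kg of sorghum, x2 = kg of pea protein, x3 = kg of fish meal, x4 = kg of cassava meal.
Minimize 0.38x1 + 1.7x2 + 2.06x3 + 0.23x4 s.t.:
  0.3x1 + 1.4x2 + 40.3x3 + 1.8x4 ≥ 86.5   (calcium)
  2.1x1 + 39.6x2 + 46.1x3 + 0.9x4 ≥ 100.6   (lysine)
  3x1 + 6.4x2 + 26.1x3 + 0.9x4 ≥ 53.7   (phosphorus)
  x1, x2, x3, x4 ≥ 0.
The minimum-cost mix takes nothing from sorghum, cassava meal — only pea protein, fish meal. Binding constraints: calcium and lysine.
Solving gives x2 = 0.04345, x3 = 2.145.
Cost = 1.7·0.04345 + 2.06·2.145 = 4.4926.

$4.49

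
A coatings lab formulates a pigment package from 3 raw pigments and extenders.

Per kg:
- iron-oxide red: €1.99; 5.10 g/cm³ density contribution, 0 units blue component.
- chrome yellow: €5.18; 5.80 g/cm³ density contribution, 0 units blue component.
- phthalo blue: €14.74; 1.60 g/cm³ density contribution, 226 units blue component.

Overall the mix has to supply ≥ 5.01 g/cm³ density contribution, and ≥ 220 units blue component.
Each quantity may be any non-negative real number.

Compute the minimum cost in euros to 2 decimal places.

Let x1 = kg of iron-oxide red, x2 = kg of chrome yellow, x3 = kg of phthalo blue.
min 1.99x1 + 5.18x2 + 14.74x3 with:
  5.1x1 + 5.8x2 + 1.6x3 ≥ 5.01   (density contribution)
  226x3 ≥ 220   (blue component)
  x1, x2, x3 ≥ 0.
At the optimum only iron-oxide red, phthalo blue are positive (chrome yellow = 0). The density contribution and blue component requirements are met with equality.
That vertex is x1 = 0.677, x3 = 0.9735.
Total cost: 1.99·0.677 + 14.74·0.9735 = 15.6966.

€15.70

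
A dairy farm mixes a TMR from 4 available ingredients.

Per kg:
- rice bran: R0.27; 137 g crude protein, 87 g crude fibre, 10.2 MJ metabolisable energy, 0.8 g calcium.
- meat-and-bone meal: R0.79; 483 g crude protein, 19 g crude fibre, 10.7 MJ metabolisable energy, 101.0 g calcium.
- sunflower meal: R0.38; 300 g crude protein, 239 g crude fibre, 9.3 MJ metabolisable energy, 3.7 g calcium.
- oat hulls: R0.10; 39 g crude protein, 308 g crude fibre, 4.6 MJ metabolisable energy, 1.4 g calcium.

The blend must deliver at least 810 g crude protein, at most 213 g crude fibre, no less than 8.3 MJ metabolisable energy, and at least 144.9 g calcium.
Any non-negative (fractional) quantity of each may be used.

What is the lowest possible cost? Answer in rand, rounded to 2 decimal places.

R1.28

This is a linear program. Let x1 = kg of rice bran, x2 = kg of meat-and-bone meal, x3 = kg of sunflower meal, x4 = kg of oat hulls.
Minimize 0.27x1 + 0.79x2 + 0.38x3 + 0.1x4 with:
  137x1 + 483x2 + 300x3 + 39x4 ≥ 810   (crude protein)
  87x1 + 19x2 + 239x3 + 308x4 ≤ 213   (crude fibre)
  10.2x1 + 10.7x2 + 9.3x3 + 4.6x4 ≥ 8.3   (metabolisable energy)
  0.8x1 + 101x2 + 3.7x3 + 1.4x4 ≥ 144.9   (calcium)
  x1, x2, x3, x4 ≥ 0.
The cheapest feasible vertex uses only meat-and-bone meal, sunflower meal; rice bran, oat hulls are not used. Binding constraints: crude protein and calcium.
That vertex is x2 = 1.419, x3 = 0.4147.
Hence cost = 0.79·1.419 + 0.38·0.4147 = R1.2786.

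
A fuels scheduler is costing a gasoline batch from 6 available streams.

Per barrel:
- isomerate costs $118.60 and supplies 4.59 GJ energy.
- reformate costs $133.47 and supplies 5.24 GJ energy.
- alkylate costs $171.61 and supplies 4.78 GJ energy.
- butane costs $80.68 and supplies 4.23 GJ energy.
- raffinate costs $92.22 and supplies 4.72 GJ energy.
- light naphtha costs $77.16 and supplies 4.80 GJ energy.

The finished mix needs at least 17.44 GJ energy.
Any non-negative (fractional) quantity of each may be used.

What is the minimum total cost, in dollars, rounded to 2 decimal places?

Let x1 = barrels of isomerate, x2 = barrels of reformate, x3 = barrels of alkylate, x4 = barrels of butane, x5 = barrels of raffinate, x6 = barrels of light naphtha.
min 118.6x1 + 133.47x2 + 171.61x3 + 80.68x4 + 92.22x5 + 77.16x6 subject to:
  4.59x1 + 5.24x2 + 4.78x3 + 4.23x4 + 4.72x5 + 4.8x6 ≥ 17.44   (energy)
  x1, x2, x3, x4, x5, x6 ≥ 0.
The optimal basis is {light naphtha}; isomerate, reformate, alkylate, butane, raffinate drop out. Binding constraint: energy.
So light naphtha = 3.6333 barrels.
Objective = 77.16·3.6333 = 280.3454.

$280.35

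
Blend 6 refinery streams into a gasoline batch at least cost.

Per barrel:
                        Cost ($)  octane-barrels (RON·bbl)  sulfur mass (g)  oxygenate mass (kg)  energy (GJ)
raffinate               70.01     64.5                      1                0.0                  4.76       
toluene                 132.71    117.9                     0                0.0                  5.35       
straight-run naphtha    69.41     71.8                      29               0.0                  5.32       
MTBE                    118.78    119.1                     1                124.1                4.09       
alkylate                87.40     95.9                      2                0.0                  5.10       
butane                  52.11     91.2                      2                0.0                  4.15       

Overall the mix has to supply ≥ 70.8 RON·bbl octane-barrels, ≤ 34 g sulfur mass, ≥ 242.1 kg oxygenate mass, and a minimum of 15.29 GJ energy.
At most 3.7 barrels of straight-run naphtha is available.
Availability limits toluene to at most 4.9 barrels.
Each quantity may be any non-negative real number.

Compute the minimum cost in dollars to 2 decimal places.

This is a linear program. Let x1 = barrels of raffinate, x2 = barrels of toluene, x3 = barrels of straight-run naphtha, x4 = barrels of MTBE, x5 = barrels of alkylate, x6 = barrels of butane.
Minimize 70.01x1 + 132.71x2 + 69.41x3 + 118.78x4 + 87.4x5 + 52.11x6 s.t.:
  64.5x1 + 117.9x2 + 71.8x3 + 119.1x4 + 95.9x5 + 91.2x6 ≥ 70.8   (octane-barrels)
  1x1 + 29x3 + 1x4 + 2x5 + 2x6 ≤ 34   (sulfur mass)
  124.1x4 ≥ 242.1   (oxygenate mass)
  4.76x1 + 5.35x2 + 5.32x3 + 4.09x4 + 5.1x5 + 4.15x6 ≥ 15.29   (energy)
  x3 ≤ 3.7
  x2 ≤ 4.9
  x1, x2, x3, x4, x5, x6 ≥ 0.
At the optimum only MTBE, butane are positive (raffinate, toluene, straight-run naphtha, alkylate = 0). The oxygenate mass and energy requirements are met with equality.
Optimal quantities: MTBE = 1.9508 barrels, butane = 1.7617 barrels.
Total cost: 118.78·1.9508 + 52.11·1.7617 = 323.5182.

$323.52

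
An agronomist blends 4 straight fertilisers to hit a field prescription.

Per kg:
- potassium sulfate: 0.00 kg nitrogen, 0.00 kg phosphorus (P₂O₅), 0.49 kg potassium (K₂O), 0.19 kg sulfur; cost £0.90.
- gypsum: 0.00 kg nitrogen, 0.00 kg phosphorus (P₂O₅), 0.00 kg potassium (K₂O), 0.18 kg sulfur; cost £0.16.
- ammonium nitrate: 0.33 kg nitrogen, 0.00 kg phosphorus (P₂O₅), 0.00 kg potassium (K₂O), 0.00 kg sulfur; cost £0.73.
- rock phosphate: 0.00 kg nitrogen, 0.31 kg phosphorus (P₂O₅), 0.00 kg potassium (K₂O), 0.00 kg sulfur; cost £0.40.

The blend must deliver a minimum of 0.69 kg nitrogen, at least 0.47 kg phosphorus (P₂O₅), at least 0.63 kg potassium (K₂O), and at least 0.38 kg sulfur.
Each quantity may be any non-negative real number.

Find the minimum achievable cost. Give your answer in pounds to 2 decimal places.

Let x1 = kg of potassium sulfate, x2 = kg of gypsum, x3 = kg of ammonium nitrate, x4 = kg of rock phosphate.
min 0.9x1 + 0.16x2 + 0.73x3 + 0.4x4 with:
  0.33x3 ≥ 0.69   (nitrogen)
  0.31x4 ≥ 0.47   (phosphorus (P₂O₅))
  0.49x1 ≥ 0.63   (potassium (K₂O))
  0.19x1 + 0.18x2 ≥ 0.38   (sulfur)
  x1, x2, x3, x4 ≥ 0.
All 4 inputs are positive at the optimum. There the nitrogen, phosphorus (P₂O₅), potassium (K₂O), sulfur constraints are tight.
Optimal quantities: potassium sulfate = 1.286 kg, gypsum = 0.754 kg, ammonium nitrate = 2.091 kg, rock phosphate = 1.516 kg.
Hence cost = 0.9·1.286 + 0.16·0.754 + 0.73·2.091 + 0.4·1.516 = £3.4109.

£3.41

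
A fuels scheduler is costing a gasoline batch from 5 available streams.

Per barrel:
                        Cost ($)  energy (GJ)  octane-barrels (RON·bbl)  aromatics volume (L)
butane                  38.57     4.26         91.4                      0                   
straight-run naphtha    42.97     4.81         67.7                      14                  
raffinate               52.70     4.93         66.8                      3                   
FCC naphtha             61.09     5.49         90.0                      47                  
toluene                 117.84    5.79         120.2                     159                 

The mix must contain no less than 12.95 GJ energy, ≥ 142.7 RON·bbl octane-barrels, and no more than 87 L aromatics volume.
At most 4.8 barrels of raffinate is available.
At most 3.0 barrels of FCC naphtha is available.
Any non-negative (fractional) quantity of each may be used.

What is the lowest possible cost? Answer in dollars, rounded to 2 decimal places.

Set it up as a linear program. Let x1 = barrels of butane, x2 = barrels of straight-run naphtha, x3 = barrels of raffinate, x4 = barrels of FCC naphtha, x5 = barrels of toluene.
min 38.57x1 + 42.97x2 + 52.7x3 + 61.09x4 + 117.84x5 with:
  4.26x1 + 4.81x2 + 4.93x3 + 5.49x4 + 5.79x5 ≥ 12.95   (energy)
  91.4x1 + 67.7x2 + 66.8x3 + 90x4 + 120.2x5 ≥ 142.7   (octane-barrels)
  14x2 + 3x3 + 47x4 + 159x5 ≤ 87   (aromatics volume)
  x3 ≤ 4.8
  x4 ≤ 3
  x1, x2, x3, x4, x5 ≥ 0.
At the optimum only straight-run naphtha is positive (butane, raffinate, FCC naphtha, toluene = 0). There the energy constraint is tight.
That vertex is x2 = 2.6923.
Total cost: 42.97·2.6923 = 115.6881.

$115.69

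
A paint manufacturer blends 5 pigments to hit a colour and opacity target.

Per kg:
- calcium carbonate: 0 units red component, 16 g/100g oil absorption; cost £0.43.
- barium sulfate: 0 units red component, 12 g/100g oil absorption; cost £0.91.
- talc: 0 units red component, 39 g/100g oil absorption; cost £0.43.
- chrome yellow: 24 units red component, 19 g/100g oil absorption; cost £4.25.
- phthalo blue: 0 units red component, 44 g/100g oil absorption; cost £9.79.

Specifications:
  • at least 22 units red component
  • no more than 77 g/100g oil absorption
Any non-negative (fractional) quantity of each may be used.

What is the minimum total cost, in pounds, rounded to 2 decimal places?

Let x1 = kg of calcium carbonate, x2 = kg of barium sulfate, x3 = kg of talc, x4 = kg of chrome yellow, x5 = kg of phthalo blue.
Minimise 0.43x1 + 0.91x2 + 0.43x3 + 4.25x4 + 9.79x5 with:
  24x4 ≥ 22   (red component)
  16x1 + 12x2 + 39x3 + 19x4 + 44x5 ≤ 77   (oil absorption)
  x1, x2, x3, x4, x5 ≥ 0.
The optimal basis is {chrome yellow}; calcium carbonate, barium sulfate, talc, phthalo blue drop out. There the red component constraint is tight.
So chrome yellow = 0.9167 kg.
Total cost: 4.25·0.9167 = 3.8960.

£3.90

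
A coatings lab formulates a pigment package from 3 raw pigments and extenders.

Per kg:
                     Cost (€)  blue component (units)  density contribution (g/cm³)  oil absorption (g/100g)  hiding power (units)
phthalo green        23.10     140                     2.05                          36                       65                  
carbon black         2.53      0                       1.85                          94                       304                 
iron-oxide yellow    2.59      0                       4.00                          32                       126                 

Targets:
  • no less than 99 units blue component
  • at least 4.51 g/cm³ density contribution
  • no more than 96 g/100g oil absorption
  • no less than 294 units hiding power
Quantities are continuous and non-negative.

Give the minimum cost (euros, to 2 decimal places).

This is a linear program. Let x1 = kg of phthalo green, x2 = kg of carbon black, x3 = kg of iron-oxide yellow.
min 23.1x1 + 2.53x2 + 2.59x3 subject to:
  140x1 ≥ 99   (blue component)
  2.05x1 + 1.85x2 + 4x3 ≥ 4.51   (density contribution)
  36x1 + 94x2 + 32x3 ≤ 96   (oil absorption)
  65x1 + 304x2 + 126x3 ≥ 294   (hiding power)
  x1, x2, x3 ≥ 0.
All 3 inputs are positive at the optimum. There the blue component, oil absorption, hiding power constraints are tight.
So phthalo green = 0.7071 kg, carbon black = 0.4496 kg, iron-oxide yellow = 0.8839 kg.
Objective = 23.1·0.7071 + 2.53·0.4496 + 2.59·0.8839 = 19.7608.

€19.76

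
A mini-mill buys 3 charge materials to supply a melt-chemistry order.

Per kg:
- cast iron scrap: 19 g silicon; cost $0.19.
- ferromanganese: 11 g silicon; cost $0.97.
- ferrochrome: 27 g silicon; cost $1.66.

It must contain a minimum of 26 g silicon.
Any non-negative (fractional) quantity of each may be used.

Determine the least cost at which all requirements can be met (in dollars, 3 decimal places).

$0.260

Set it up as a linear program. Let x1 = kg of cast iron scrap, x2 = kg of ferromanganese, x3 = kg of ferrochrome.
Minimise 0.19x1 + 0.97x2 + 1.66x3 s.t.:
  19x1 + 11x2 + 27x3 ≥ 26   (silicon)
  x1, x2, x3 ≥ 0.
The minimum-cost mix takes nothing from ferromanganese, ferrochrome — only cast iron scrap. There the silicon constraint is tight.
Solving gives x1 = 1.368.
Cost = 0.19·1.368 = 0.25992.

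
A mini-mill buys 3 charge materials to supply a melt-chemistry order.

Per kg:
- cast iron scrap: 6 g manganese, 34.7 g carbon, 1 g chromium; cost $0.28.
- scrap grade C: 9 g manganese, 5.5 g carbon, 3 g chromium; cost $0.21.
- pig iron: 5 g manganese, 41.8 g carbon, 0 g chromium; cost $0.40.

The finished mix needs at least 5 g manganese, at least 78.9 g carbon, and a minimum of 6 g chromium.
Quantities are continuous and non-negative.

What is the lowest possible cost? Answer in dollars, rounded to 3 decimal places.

$0.854

Set it up as a linear program. Let x1 = kg of cast iron scrap, x2 = kg of scrap grade C, x3 = kg of pig iron.
Minimize 0.28x1 + 0.21x2 + 0.4x3 s.t.:
  6x1 + 9x2 + 5x3 ≥ 5   (manganese)
  34.7x1 + 5.5x2 + 41.8x3 ≥ 78.9   (carbon)
  1x1 + 3x2 ≥ 6   (chromium)
  x1, x2, x3 ≥ 0.
The cheapest feasible vertex uses only cast iron scrap, scrap grade C; pig iron is not used. The carbon and chromium requirements are met with equality.
Solving gives x1 = 2.066, x2 = 1.311.
Hence cost = 0.28·2.066 + 0.21·1.311 = $0.85379.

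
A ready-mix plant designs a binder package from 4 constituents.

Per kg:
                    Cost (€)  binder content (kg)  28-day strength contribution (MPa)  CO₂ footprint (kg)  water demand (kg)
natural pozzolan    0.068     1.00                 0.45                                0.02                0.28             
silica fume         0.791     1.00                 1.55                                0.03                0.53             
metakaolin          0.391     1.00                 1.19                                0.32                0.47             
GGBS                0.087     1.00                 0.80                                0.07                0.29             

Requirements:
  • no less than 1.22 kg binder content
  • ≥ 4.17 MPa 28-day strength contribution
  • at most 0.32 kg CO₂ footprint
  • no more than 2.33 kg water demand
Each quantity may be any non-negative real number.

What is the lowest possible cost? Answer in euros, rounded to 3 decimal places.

Set it up as a linear program. Let x1 = kg of natural pozzolan, x2 = kg of silica fume, x3 = kg of metakaolin, x4 = kg of GGBS.
Minimize 0.068x1 + 0.791x2 + 0.391x3 + 0.087x4 with:
  1x1 + 1x2 + 1x3 + 1x4 ≥ 1.22   (binder content)
  0.45x1 + 1.55x2 + 1.19x3 + 0.8x4 ≥ 4.17   (28-day strength contribution)
  0.02x1 + 0.03x2 + 0.32x3 + 0.07x4 ≤ 0.32   (CO₂ footprint)
  0.28x1 + 0.53x2 + 0.47x3 + 0.29x4 ≤ 2.33   (water demand)
  x1, x2, x3, x4 ≥ 0.
At the optimum only natural pozzolan, GGBS are positive (silica fume, metakaolin = 0). Binding constraints: 28-day strength contribution and CO₂ footprint.
That vertex is x1 = 2.316, x4 = 3.91.
Objective = 0.068·2.316 + 0.087·3.91 = 0.49766.

€0.498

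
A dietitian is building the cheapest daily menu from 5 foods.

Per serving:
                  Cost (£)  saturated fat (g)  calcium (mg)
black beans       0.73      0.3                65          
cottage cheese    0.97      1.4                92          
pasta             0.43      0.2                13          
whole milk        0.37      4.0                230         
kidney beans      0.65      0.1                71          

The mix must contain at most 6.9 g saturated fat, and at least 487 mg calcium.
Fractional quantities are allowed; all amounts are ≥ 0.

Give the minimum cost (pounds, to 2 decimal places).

Let x1 = servings of black beans, x2 = servings of cottage cheese, x3 = servings of pasta, x4 = servings of whole milk, x5 = servings of kidney beans.
Minimise 0.73x1 + 0.97x2 + 0.43x3 + 0.37x4 + 0.65x5 subject to:
  0.3x1 + 1.4x2 + 0.2x3 + 4x4 + 0.1x5 ≤ 6.9   (saturated fat)
  65x1 + 92x2 + 13x3 + 230x4 + 71x5 ≥ 487   (calcium)
  x1, x2, x3, x4, x5 ≥ 0.
The cheapest feasible vertex uses only whole milk, kidney beans; black beans, cottage cheese, pasta are not used. The saturated fat and calcium requirements are met with equality.
That vertex is x4 = 1.69, x5 = 1.383.
Total cost: 0.37·1.69 + 0.65·1.383 = 1.5243.

£1.52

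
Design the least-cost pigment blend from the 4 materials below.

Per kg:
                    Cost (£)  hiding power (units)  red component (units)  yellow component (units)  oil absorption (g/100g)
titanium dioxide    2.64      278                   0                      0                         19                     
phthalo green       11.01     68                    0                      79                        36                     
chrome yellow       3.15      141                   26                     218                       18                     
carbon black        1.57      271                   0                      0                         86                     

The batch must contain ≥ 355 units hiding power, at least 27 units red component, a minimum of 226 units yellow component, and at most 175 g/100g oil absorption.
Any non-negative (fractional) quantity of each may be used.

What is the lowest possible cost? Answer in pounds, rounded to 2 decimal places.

Let x1 = kg of titanium dioxide, x2 = kg of phthalo green, x3 = kg of chrome yellow, x4 = kg of carbon black.
Minimise 2.64x1 + 11.01x2 + 3.15x3 + 1.57x4 subject to:
  278x1 + 68x2 + 141x3 + 271x4 ≥ 355   (hiding power)
  26x3 ≥ 27   (red component)
  79x2 + 218x3 ≥ 226   (yellow component)
  19x1 + 36x2 + 18x3 + 86x4 ≤ 175   (oil absorption)
  x1, x2, x3, x4 ≥ 0.
The minimum-cost mix takes nothing from titanium dioxide, phthalo green — only chrome yellow, carbon black. The hiding power and red component requirements are met with equality.
Solving gives x3 = 1.038, x4 = 0.7697.
Hence cost = 3.15·1.038 + 1.57·0.7697 = £4.4781.

£4.48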